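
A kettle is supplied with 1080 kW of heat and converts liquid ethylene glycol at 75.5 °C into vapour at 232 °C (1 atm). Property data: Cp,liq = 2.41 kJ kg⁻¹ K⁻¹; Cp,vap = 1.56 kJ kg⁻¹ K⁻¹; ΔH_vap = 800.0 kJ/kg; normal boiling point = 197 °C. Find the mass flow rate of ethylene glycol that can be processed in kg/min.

Δh = 2.41×(197−75.5) + 800.0 + 1.56×(232−197) = 1147.4 kJ/kg
Q = 1080 kW = 1080 kJ/s = 64800 kJ/min
ṁ = Q/Δh = 64800 / 1147.4 = 56.475 kg/min

ṁ = 56.5 kg/min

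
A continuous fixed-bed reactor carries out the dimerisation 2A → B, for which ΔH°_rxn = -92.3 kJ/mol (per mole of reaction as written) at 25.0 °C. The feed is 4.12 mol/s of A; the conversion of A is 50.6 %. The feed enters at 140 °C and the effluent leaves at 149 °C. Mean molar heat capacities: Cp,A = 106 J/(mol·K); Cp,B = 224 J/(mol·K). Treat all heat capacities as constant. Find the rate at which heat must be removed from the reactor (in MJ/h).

Q_out = 327 MJ/h

Extent of reaction ξ = 0.506 × 4.12 / 2 = 1.0424 mol/s
Reaction term: ξ·ΔH°_rxn = 1.0424 × -92.3 = -96.21 kJ/s
Sensible, feed 140→25 °C: -50.223 kJ/s
Outlet flows (mol/s): A 2.0353, B 1.0424
Sensible, products 25→149 °C: 55.704 kJ/s
Q = ΔH = -90.728 kJ/s = -90.728 kW
Heat removed = 326.62 MJ/h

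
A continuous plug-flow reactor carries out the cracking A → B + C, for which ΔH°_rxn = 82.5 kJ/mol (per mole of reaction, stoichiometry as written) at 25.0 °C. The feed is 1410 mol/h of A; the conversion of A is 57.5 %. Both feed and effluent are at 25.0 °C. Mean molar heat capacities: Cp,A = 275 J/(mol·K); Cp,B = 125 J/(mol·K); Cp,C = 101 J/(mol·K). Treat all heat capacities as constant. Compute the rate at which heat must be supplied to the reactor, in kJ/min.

Q_in = 1110 kJ/min

Extent of reaction ξ = 0.575 × 1410 = 810.75 mol/h
Reaction term: ξ·ΔH°_rxn = 810.75 × 82.5 = 66887 kJ/h
Q = ΔH = 66887 kJ/h = 18.58 kW
Heat supplied = 1114.8 kJ/min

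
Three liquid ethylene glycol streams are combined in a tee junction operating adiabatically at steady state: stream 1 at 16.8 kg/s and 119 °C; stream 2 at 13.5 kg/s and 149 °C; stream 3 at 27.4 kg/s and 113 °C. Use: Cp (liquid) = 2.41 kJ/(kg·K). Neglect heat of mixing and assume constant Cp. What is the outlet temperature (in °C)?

Adiabatic, steady state ⇒ Σ ṁᵢCp,ᵢ(T_out − Tᵢ) = 0
Σ ṁᵢCp,ᵢTᵢ = 16.8×2.41×119 + 13.5×2.41×149 + 27.4×2.41×113 = 17128
Σ ṁᵢCp,ᵢ = 16.8×2.41 + 13.5×2.41 + 27.4×2.41 = 139.06
T_out = 17128 / 139.06 = 123.17 °C

T_out = 123 °C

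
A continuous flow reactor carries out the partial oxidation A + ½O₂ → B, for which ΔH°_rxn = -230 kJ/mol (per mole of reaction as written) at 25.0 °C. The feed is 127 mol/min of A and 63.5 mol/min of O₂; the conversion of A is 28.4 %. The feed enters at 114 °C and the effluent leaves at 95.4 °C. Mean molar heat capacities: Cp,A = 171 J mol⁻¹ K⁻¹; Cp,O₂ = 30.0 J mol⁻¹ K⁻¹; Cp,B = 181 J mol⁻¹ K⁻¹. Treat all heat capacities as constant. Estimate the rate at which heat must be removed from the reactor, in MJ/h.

Extent of reaction ξ = 0.284 × 127 = 36.068 mol/min
Reaction term: ξ·ΔH°_rxn = 36.068 × -230 = -8295.6 kJ/min
Sensible, feed 114→25 °C: -2102.4 kJ/min
Outlet flows (mol/min): A 90.932, O₂ 45.466, B 36.068
Sensible, products 25→95.4 °C: 1650.3 kJ/min
Q = ΔH = -8747.7 kJ/min = -145.8 kW
Heat removed = 524.86 MJ/h

Q_out = 525 MJ/h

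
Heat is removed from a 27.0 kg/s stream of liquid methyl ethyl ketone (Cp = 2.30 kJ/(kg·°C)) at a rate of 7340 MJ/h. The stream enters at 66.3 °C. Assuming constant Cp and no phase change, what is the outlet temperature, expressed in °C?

T_out = 33.5 °C

Q = 7340 MJ/h = 2038.9 kJ/s
ΔT = Q/(ṁ·Cp) = 2038.9/(27.0×2.30) = 32.832 K
T_out = 66.3 − 32.832 = 33.468 °C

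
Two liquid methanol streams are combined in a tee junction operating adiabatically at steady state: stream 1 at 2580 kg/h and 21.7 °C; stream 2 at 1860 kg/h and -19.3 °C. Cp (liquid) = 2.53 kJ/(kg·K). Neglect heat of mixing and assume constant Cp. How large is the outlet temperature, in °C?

T_out = 4.52 °C

Energy balance with Q = 0: Σ ṁᵢCp,ᵢ(T_out − Tᵢ) = 0
Σ ṁᵢCp,ᵢTᵢ = 2580×2.53×21.7 + 1860×2.53×-19.3 = 50823
Σ ṁᵢCp,ᵢ = 2580×2.53 + 1860×2.53 = 11233
T_out = 50823 / 11233 = 4.5243 °C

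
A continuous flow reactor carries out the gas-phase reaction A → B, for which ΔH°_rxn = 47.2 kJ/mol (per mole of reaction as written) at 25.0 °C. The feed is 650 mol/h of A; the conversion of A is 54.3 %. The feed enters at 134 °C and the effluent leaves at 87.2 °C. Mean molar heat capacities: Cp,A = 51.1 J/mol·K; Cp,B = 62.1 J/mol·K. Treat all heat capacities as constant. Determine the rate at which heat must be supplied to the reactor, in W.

Q_in = 4260 W

Extent of reaction ξ = 0.543 × 650 = 352.95 mol/h
Reaction term: ξ·ΔH°_rxn = 352.95 × 47.2 = 16659 kJ/h
Sensible, feed 134→25 °C: -3620.4 kJ/h
Outlet flows (mol/h): A 297.05, B 352.95
Sensible, products 25→87.2 °C: 2307.5 kJ/h
Q = ΔH = 15346 kJ/h = 4.2629 kW
Heat supplied = 4262.9 W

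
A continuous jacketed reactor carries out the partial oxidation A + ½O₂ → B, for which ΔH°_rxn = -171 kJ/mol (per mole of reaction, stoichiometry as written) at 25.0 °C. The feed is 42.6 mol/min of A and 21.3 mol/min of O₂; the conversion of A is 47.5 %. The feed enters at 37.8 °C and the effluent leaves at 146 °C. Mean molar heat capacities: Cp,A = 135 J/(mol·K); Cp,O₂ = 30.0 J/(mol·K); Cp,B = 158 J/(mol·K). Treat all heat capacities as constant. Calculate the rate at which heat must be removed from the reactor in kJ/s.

Extent of reaction ξ = 0.475 × 42.6 = 20.235 mol/min
Reaction term: ξ·ΔH°_rxn = 20.235 × -171 = -3460.2 kJ/min
Sensible, feed 37.8→25 °C: -81.792 kJ/min
Outlet flows (mol/min): A 22.365, O₂ 11.183, B 20.235
Sensible, products 25→146 °C: 792.78 kJ/min
Q = ΔH = -2749.2 kJ/min = -45.82 kW
Heat removed = 45.82 kJ/s

Q_out = 45.8 kJ/s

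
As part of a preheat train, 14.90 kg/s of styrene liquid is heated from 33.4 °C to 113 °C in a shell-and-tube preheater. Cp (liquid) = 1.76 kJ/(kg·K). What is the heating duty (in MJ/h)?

Q = ṁ·Cp·ΔT = 14.90 × 1.76 × (113 − 33.4) = 2087.4 kJ/s
Heating duty = 7514.7 MJ/h

Q = 7510 MJ/h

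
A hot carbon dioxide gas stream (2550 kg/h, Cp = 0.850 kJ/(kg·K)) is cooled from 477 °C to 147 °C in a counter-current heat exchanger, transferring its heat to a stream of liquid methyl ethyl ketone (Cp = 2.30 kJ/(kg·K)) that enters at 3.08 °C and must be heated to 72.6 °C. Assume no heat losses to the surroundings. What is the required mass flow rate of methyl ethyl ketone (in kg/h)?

Heat released by hot stream: Q = 2550 × 0.850 × (477 − 147) = 715280 kJ/h
Energy balance on cold side (adiabatic exchanger): Q = ṁ_c·Cp_c·(T_c,out − T_c,in)
ṁ_c = 715280 / [2.30 × (72.6 − 3.08)] = 4473.4 kg/h

ṁ_c = 4470 kg/h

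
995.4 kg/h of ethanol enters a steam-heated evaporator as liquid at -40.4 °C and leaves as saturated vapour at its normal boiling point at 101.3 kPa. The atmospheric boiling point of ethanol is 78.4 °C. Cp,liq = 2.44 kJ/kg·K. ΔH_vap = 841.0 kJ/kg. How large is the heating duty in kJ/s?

Q = 313 kJ/s

liquid -40.4→78.4 °C: 289.87 kJ/kg
vaporisation at 78.4 °C: 841 kJ/kg
Δh = 289.87 + 841 = 1130.9 kJ/kg
Q = ṁ·Δh = 995.4 kg/h × 1130.9 kJ/kg = 1.1257e+06 kJ/h
|Q| = 312.69 kW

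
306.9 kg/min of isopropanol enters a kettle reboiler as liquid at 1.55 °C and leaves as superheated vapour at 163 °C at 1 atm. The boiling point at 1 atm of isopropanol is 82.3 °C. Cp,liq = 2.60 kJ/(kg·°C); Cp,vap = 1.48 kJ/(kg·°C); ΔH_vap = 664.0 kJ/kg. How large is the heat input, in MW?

Q = 5.08 MW

liquid 1.55→82.3 °C: 209.95 kJ/kg
vaporisation at 82.3 °C: 664 kJ/kg
vapour 82.3→163 °C: 119.44 kJ/kg
Δh = 209.95 + 664 + 119.44 = 993.39 kJ/kg
Q = ṁ·Δh = 306.9 kg/min × 993.39 kJ/kg = 304870 kJ/min
|Q| = 5081.2 kW = 5.0812 MW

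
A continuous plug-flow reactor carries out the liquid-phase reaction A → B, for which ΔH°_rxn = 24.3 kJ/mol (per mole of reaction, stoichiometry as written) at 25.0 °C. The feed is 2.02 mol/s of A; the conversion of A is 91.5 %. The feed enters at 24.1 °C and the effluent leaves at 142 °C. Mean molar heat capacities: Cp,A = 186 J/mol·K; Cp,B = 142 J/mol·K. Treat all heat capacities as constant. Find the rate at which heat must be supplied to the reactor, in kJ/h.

Extent of reaction ξ = 0.915 × 2.02 = 1.8483 mol/s
Reaction term: ξ·ΔH°_rxn = 1.8483 × 24.3 = 44.914 kJ/s
Sensible, feed 24.1→25 °C: 0.33815 kJ/s
Outlet flows (mol/s): A 0.1717, B 1.8483
Sensible, products 25→142 °C: 34.444 kJ/s
Q = ΔH = 79.696 kJ/s = 79.696 kW
Heat supplied = 286910 kJ/h

Q_in = 287000 kJ/h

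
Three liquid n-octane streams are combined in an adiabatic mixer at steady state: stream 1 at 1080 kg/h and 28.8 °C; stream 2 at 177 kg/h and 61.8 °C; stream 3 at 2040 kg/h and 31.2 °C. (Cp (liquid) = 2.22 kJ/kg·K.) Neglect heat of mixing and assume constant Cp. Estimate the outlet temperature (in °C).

T_out = 32.1 °C

No heat crosses the boundary, so H_out = H_in.
T_out = Σ ṁᵢCp,ᵢTᵢ / Σ ṁᵢCp,ᵢ
      = 234630 / 7319.3 = 32.057 °C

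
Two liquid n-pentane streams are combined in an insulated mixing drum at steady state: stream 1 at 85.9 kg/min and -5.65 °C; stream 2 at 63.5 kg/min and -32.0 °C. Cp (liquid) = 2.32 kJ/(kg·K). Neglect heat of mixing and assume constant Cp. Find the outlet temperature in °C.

No heat crosses the boundary, so H_out = H_in.
Σ ṁᵢCp,ᵢTᵢ = 85.9×2.32×-5.65 + 63.5×2.32×-32.0 = -5840.2
Σ ṁᵢCp,ᵢ = 85.9×2.32 + 63.5×2.32 = 346.61
T_out = -5840.2 / 346.61 = -16.85 °C

T_out = -16.8 °C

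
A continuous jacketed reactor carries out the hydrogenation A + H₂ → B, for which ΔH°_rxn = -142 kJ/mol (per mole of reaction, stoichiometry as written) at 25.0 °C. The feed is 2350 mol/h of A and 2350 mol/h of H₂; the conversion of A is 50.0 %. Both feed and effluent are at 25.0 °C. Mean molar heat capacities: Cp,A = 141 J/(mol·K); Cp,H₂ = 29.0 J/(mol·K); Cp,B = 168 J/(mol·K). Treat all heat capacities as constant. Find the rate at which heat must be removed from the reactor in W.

Q_out = 46300 W

Extent of reaction ξ = 0.500 × 2350 = 1175 mol/h
Reaction term: ξ·ΔH°_rxn = 1175 × -142 = -166850 kJ/h
Q = ΔH = -166850 kJ/h = -46.347 kW
Heat removed = 46347 W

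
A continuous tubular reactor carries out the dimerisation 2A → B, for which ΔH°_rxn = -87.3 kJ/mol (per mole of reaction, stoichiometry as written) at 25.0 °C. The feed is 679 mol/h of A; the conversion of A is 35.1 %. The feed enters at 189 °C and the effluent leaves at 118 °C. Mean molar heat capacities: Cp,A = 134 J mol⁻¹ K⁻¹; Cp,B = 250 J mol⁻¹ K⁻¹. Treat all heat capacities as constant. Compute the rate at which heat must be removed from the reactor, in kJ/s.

Extent of reaction ξ = 0.351 × 679 / 2 = 119.16 mol/h
Reaction term: ξ·ΔH°_rxn = 119.16 × -87.3 = -10403 kJ/h
Sensible, feed 189→25 °C: -14922 kJ/h
Outlet flows (mol/h): A 440.67, B 119.16
Sensible, products 25→118 °C: 8262.2 kJ/h
Q = ΔH = -17063 kJ/h = -4.7396 kW
Heat removed = 4.7396 kJ/s

Q_out = 4.74 kJ/s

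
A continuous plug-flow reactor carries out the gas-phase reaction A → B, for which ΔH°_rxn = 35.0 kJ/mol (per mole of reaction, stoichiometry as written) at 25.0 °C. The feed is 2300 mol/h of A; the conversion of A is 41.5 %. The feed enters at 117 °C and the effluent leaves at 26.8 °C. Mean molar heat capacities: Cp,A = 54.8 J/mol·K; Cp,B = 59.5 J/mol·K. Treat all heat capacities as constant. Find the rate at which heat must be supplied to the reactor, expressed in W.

Extent of reaction ξ = 0.415 × 2300 = 954.5 mol/h
Reaction term: ξ·ΔH°_rxn = 954.5 × 35.0 = 33408 kJ/h
Sensible, feed 117→25 °C: -11596 kJ/h
Outlet flows (mol/h): A 1345.5, B 954.5
Sensible, products 25→26.8 °C: 234.95 kJ/h
Q = ΔH = 22047 kJ/h = 6.1241 kW
Heat supplied = 6124.1 W

Q_in = 6120 W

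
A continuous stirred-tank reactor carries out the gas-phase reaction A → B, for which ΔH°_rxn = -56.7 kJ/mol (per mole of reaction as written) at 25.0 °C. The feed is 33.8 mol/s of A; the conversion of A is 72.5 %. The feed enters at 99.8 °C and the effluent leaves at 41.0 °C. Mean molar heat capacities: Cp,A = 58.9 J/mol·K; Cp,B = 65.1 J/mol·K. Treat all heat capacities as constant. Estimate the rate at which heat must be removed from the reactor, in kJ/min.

Q_out = 90200 kJ/min

Extent of reaction ξ = 0.725 × 33.8 = 24.505 mol/s
Reaction term: ξ·ΔH°_rxn = 24.505 × -56.7 = -1389.4 kJ/s
Sensible, feed 99.8→25 °C: -148.91 kJ/s
Outlet flows (mol/s): A 9.295, B 24.505
Sensible, products 25→41.0 °C: 34.284 kJ/s
Q = ΔH = -1504.1 kJ/s = -1504.1 kW
Heat removed = 90244 kJ/min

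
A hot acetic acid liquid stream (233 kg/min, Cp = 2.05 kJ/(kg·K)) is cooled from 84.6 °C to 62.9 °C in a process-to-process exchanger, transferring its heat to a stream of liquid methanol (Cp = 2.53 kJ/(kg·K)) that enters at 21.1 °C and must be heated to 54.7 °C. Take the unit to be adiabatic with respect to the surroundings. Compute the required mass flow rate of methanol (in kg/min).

ṁ_c = 122 kg/min

Heat released by hot stream: Q = 233 × 2.05 × (84.6 − 62.9) = 10365 kJ/min
Energy balance on cold side (adiabatic exchanger): Q = ṁ_c·Cp_c·(T_c,out − T_c,in)
ṁ_c = 10365 / [2.53 × (54.7 − 21.1)] = 121.93 kg/min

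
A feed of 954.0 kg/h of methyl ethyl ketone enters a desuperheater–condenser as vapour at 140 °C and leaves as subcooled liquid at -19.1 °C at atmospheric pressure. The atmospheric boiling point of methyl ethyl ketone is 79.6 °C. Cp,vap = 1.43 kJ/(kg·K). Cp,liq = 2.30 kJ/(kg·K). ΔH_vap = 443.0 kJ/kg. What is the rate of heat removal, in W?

Q_c = 200000 W

vapour 140→79.6 °C: -86.372 kJ/kg
condensation at 79.6 °C: -443 kJ/kg
liquid 79.6→-19.1 °C: -227.01 kJ/kg
Δh = -86.372 + -443 + -227.01 = -756.38 kJ/kg
Q = ṁ·Δh = 954.0 kg/h × -756.38 kJ/kg = -721590 kJ/h
|Q| = 200.44 kW = 200440 W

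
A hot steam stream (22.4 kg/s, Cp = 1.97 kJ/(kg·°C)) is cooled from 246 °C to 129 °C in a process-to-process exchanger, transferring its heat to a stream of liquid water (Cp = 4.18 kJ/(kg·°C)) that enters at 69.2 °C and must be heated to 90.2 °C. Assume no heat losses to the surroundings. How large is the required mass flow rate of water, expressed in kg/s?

Heat released by hot stream: Q = 22.4 × 1.97 × (246 − 129) = 5163 kJ/s
Energy balance on cold side (adiabatic exchanger): Q = ṁ_c·Cp_c·(T_c,out − T_c,in)
ṁ_c = 5163 / [4.18 × (90.2 − 69.2)] = 58.817 kg/s

ṁ_c = 58.8 kg/s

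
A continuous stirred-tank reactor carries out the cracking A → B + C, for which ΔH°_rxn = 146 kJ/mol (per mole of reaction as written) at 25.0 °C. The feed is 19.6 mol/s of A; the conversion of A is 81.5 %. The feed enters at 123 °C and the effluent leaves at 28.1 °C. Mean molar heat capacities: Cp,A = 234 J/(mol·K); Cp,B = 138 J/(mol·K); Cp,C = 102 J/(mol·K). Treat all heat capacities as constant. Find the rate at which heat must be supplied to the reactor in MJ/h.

Q_in = 6830 MJ/h

Extent of reaction ξ = 0.815 × 19.6 = 15.974 mol/s
Reaction term: ξ·ΔH°_rxn = 15.974 × 146 = 2332.2 kJ/s
Sensible, feed 123→25 °C: -449.47 kJ/s
Outlet flows (mol/s): A 3.626, B 15.974, C 15.974
Sensible, products 25→28.1 °C: 14.515 kJ/s
Q = ΔH = 1897.3 kJ/s = 1897.3 kW
Heat supplied = 6830.1 MJ/h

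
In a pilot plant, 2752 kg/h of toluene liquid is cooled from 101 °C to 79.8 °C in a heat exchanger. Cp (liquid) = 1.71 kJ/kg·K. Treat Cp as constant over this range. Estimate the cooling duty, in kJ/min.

Q_c = 1660 kJ/min

Q = ṁ·Cp·ΔT = 2752 × 1.71 × (79.8 − 101) = -99766 kJ/h
Converting: 99766 / 3600 s = 27.713 kW
Cooling duty = 1662.8 kJ/min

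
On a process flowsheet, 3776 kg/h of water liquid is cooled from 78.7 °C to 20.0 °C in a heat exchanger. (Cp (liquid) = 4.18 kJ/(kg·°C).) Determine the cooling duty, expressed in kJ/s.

Q_c = 257 kJ/s

Q = ṁ·Cp·ΔT = 3776 × 4.18 × (20.0 − 78.7) = -926500 kJ/h
Converting: 926500 / 3600 s = 257.36 kW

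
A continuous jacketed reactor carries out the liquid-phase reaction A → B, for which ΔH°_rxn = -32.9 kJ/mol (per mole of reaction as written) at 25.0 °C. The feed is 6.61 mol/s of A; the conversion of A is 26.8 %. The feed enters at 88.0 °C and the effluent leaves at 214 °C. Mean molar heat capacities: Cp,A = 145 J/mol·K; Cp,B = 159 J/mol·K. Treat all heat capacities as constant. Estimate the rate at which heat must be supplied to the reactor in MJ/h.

Extent of reaction ξ = 0.268 × 6.61 = 1.7715 mol/s
Reaction term: ξ·ΔH°_rxn = 1.7715 × -32.9 = -58.282 kJ/s
Sensible, feed 88.0→25 °C: -60.382 kJ/s
Outlet flows (mol/s): A 4.8385, B 1.7715
Sensible, products 25→214 °C: 185.83 kJ/s
Q = ΔH = 67.17 kJ/s = 67.17 kW
Heat supplied = 241.81 MJ/h

Q_in = 242 MJ/h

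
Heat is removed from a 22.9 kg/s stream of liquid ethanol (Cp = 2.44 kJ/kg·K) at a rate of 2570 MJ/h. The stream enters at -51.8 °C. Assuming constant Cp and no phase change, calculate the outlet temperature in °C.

T_out = -64.6 °C

Q = 2570 MJ/h = 713.89 kJ/s
ΔT = Q/(ṁ·Cp) = 713.89/(22.9×2.44) = 12.776 K
T_out = -51.8 − 12.776 = -64.576 °C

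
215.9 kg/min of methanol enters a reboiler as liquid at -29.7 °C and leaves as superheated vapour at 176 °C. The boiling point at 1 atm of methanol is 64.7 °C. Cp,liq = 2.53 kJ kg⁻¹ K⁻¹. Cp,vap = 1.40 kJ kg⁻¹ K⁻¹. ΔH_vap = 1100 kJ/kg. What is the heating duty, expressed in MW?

liquid -29.7→64.7 °C: 238.83 kJ/kg
vaporisation at 64.7 °C: 1100 kJ/kg
vapour 64.7→176 °C: 155.82 kJ/kg
Δh = 238.83 + 1100 + 155.82 = 1494.7 kJ/kg
Q = ṁ·Δh = 215.9 kg/min × 1494.7 kJ/kg = 322700 kJ/min
|Q| = 5378.3 kW = 5.3783 MW

Q = 5.38 MW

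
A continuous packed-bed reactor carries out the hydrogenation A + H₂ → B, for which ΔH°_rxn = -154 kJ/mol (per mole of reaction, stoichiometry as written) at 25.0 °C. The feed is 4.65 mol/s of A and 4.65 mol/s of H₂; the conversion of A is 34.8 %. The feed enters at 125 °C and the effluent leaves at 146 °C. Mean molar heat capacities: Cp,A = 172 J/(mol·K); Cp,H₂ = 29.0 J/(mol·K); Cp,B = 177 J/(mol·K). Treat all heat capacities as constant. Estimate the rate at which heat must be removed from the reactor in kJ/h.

Q_out = 843000 kJ/h

Extent of reaction ξ = 0.348 × 4.65 = 1.6182 mol/s
Reaction term: ξ·ΔH°_rxn = 1.6182 × -154 = -249.2 kJ/s
Sensible, feed 125→25 °C: -93.465 kJ/s
Outlet flows (mol/s): A 3.0318, H₂ 3.0318, B 1.6182
Sensible, products 25→146 °C: 108.39 kJ/s
Q = ΔH = -234.27 kJ/s = -234.27 kW
Heat removed = 843390 kJ/h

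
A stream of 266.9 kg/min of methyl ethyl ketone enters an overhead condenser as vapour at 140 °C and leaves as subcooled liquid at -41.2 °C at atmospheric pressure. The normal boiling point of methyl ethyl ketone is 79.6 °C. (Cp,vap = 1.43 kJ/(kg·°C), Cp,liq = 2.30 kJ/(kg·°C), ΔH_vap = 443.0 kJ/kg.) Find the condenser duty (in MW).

vapour 140→79.6 °C: -86.372 kJ/kg
condensation at 79.6 °C: -443 kJ/kg
liquid 79.6→-41.2 °C: -277.84 kJ/kg
Δh = -86.372 + -443 + -277.84 = -807.21 kJ/kg
Q = ṁ·Δh = 266.9 kg/min × -807.21 kJ/kg = -215440 kJ/min
|Q| = 3590.7 kW = 3.5907 MW

Q_c = 3.59 MW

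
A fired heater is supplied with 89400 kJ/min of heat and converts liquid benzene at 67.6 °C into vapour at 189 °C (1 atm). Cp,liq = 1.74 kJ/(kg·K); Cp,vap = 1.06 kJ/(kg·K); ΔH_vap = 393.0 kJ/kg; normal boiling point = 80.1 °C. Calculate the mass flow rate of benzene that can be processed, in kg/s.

Δh = 1.74×(80.1−67.6) + 393.0 + 1.06×(189−80.1) = 530.18 kJ/kg
Q = 89400 kJ/min = 1490 kJ/s = 1490 kJ/s
ṁ = Q/Δh = 1490 / 530.18 = 2.8103 kg/s

ṁ = 2.81 kg/s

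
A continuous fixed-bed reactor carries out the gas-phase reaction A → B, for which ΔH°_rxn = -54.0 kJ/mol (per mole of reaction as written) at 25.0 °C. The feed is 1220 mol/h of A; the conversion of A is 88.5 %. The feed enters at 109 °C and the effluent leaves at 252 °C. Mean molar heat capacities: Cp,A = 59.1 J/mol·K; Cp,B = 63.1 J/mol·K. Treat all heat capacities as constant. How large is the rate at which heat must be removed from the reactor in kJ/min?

Q_out = 784 kJ/min

Extent of reaction ξ = 0.885 × 1220 = 1079.7 mol/h
Reaction term: ξ·ΔH°_rxn = 1079.7 × -54.0 = -58304 kJ/h
Sensible, feed 109→25 °C: -6056.6 kJ/h
Outlet flows (mol/h): A 140.3, B 1079.7
Sensible, products 25→252 °C: 17348 kJ/h
Q = ΔH = -47013 kJ/h = -13.059 kW
Heat removed = 783.55 kJ/min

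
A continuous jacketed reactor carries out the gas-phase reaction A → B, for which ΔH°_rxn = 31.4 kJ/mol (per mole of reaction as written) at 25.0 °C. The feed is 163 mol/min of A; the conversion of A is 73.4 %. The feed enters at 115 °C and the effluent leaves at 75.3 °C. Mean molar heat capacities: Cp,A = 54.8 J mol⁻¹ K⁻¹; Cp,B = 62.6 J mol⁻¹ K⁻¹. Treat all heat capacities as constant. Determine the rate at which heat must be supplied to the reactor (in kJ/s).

Extent of reaction ξ = 0.734 × 163 = 119.64 mol/min
Reaction term: ξ·ΔH°_rxn = 119.64 × 31.4 = 3756.8 kJ/min
Sensible, feed 115→25 °C: -803.92 kJ/min
Outlet flows (mol/min): A 43.358, B 119.64
Sensible, products 25→75.3 °C: 496.24 kJ/min
Q = ΔH = 3449.1 kJ/min = 57.485 kW
Heat supplied = 57.485 kJ/s

Q_in = 57.5 kJ/s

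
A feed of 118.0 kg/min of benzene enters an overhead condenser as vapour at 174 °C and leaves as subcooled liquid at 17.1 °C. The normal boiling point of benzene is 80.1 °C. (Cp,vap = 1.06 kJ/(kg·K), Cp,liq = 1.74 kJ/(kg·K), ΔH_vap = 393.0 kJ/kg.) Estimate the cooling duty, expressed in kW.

Q_c = 1180 kW

vapour 174→80.1 °C: -99.534 kJ/kg
condensation at 80.1 °C: -393 kJ/kg
liquid 80.1→17.1 °C: -109.62 kJ/kg
Δh = -99.534 + -393 + -109.62 = -602.15 kJ/kg
Q = ṁ·Δh = 118.0 kg/min × -602.15 kJ/kg = -71054 kJ/min
|Q| = 1184.2 kW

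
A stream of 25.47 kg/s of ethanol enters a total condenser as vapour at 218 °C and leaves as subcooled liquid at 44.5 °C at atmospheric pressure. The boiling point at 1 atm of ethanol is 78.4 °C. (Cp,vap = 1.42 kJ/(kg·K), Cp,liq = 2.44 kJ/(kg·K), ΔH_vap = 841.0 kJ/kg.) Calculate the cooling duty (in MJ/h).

Q_c = 103000 MJ/h

vapour 218→78.4 °C: -198.23 kJ/kg
condensation at 78.4 °C: -841 kJ/kg
liquid 78.4→44.5 °C: -82.716 kJ/kg
Δh = -198.23 + -841 + -82.716 = -1121.9 kJ/kg
Q = ṁ·Δh = 25.47 kg/s × -1121.9 kJ/kg = -28576 kJ/s
|Q| = 28576 kW = 102870 MJ/h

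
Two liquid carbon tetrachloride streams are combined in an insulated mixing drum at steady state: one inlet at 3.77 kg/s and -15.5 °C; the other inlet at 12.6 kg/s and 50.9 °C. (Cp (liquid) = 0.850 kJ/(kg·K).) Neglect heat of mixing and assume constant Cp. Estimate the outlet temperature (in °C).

Adiabatic, steady state ⇒ Σ ṁᵢCp,ᵢ(T_out − Tᵢ) = 0
T_out = Σ ṁᵢCp,ᵢTᵢ / Σ ṁᵢCp,ᵢ
      = 495.47 / 13.914 = 35.608 °C

T_out = 35.6 °C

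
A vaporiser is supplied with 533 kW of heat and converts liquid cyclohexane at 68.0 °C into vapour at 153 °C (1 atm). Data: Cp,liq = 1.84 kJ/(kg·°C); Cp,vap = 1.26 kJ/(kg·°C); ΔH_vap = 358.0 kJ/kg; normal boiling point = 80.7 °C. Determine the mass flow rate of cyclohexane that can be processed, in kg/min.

Δh = 1.84×(80.7−68.0) + 358.0 + 1.26×(153−80.7) = 472.47 kJ/kg
Q = 533 kW = 533 kJ/s = 31980 kJ/min
ṁ = Q/Δh = 31980 / 472.47 = 67.687 kg/min

ṁ = 67.7 kg/min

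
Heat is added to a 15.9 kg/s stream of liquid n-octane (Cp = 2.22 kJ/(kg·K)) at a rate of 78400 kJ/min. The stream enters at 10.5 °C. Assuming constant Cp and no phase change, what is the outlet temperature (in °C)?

Q = 78400 kJ/min = 1306.7 kJ/s
ΔT = Q/(ṁ·Cp) = 1306.7/(15.9×2.22) = 37.018 K
T_out = 10.5 + 37.018 = 47.518 °C

T_out = 47.5 °C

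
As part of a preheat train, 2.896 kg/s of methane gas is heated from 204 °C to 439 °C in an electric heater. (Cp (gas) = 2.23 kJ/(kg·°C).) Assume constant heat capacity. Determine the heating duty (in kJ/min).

Q = 91100 kJ/min

Q = ṁ·Cp·ΔT = 2.896 × 2.23 × (439 − 204) = 1517.6 kJ/s
Heating duty = 91059 kJ/min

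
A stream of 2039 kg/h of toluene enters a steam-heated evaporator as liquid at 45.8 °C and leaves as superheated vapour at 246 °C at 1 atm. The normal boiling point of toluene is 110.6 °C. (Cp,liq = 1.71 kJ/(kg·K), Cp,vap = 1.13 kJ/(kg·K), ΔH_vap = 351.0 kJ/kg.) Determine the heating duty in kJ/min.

liquid 45.8→110.6 °C: 110.81 kJ/kg
vaporisation at 110.6 °C: 351 kJ/kg
vapour 110.6→246 °C: 153 kJ/kg
Δh = 110.81 + 351 + 153 = 614.81 kJ/kg
Q = ṁ·Δh = 2039 kg/h × 614.81 kJ/kg = 1.2536e+06 kJ/h
|Q| = 348.22 kW = 20893 kJ/min

Q = 20900 kJ/min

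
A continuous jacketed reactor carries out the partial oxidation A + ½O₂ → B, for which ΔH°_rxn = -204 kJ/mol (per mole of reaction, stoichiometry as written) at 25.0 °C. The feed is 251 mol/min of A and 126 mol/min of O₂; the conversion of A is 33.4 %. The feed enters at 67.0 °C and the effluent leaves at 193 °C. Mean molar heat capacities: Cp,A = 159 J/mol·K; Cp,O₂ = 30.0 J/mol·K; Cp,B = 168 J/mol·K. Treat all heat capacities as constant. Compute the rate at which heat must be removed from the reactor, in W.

Extent of reaction ξ = 0.334 × 251 = 83.834 mol/min
Reaction term: ξ·ΔH°_rxn = 83.834 × -204 = -17102 kJ/min
Sensible, feed 67.0→25 °C: -1834.9 kJ/min
Outlet flows (mol/min): A 167.17, O₂ 84.083, B 83.834
Sensible, products 25→193 °C: 7255.2 kJ/min
Q = ΔH = -11682 kJ/min = -194.7 kW
Heat removed = 194700 W

Q_out = 195000 W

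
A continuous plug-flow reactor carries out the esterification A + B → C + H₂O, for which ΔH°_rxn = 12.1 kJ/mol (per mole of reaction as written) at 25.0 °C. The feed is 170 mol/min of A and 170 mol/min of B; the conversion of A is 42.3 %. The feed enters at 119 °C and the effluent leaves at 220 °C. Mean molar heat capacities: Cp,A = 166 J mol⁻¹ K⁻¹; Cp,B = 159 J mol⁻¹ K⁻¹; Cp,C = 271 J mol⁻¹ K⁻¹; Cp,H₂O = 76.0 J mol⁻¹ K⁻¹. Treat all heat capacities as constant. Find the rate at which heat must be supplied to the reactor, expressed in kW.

Extent of reaction ξ = 0.423 × 170 = 71.91 mol/min
Reaction term: ξ·ΔH°_rxn = 71.91 × 12.1 = 870.11 kJ/min
Sensible, feed 119→25 °C: -5193.5 kJ/min
Outlet flows (mol/min): A 98.09, B 98.09, C 71.91, H₂O 71.91
Sensible, products 25→220 °C: 11082 kJ/min
Q = ΔH = 6758.9 kJ/min = 112.65 kW
Heat supplied = 112.65 kW

Q_in = 113 kW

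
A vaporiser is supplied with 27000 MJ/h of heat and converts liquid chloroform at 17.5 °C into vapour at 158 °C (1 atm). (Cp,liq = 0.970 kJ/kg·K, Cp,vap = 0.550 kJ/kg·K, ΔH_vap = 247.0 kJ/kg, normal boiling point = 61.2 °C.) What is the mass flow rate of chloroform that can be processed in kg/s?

Δh = 0.970×(61.2−17.5) + 247.0 + 0.550×(158−61.2) = 342.63 kJ/kg
Q = 27000 MJ/h = 7500 kJ/s = 7500 kJ/s
ṁ = Q/Δh = 7500 / 342.63 = 21.89 kg/s

ṁ = 21.9 kg/s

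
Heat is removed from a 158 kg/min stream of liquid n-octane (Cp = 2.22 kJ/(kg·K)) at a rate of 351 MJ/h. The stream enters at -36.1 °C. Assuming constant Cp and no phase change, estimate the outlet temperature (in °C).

Q = 351 MJ/h = 5850 kJ/min
ΔT = Q/(ṁ·Cp) = 5850/(158×2.22) = 16.678 K
T_out = -36.1 − 16.678 = -52.778 °C

T_out = -52.8 °C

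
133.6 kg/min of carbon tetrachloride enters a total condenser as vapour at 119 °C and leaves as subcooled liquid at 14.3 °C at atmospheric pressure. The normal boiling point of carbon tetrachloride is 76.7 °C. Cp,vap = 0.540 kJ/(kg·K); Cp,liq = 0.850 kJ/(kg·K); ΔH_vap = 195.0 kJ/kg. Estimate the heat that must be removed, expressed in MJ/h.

vapour 119→76.7 °C: -22.842 kJ/kg
condensation at 76.7 °C: -195 kJ/kg
liquid 76.7→14.3 °C: -53.04 kJ/kg
Δh = -22.842 + -195 + -53.04 = -270.88 kJ/kg
Q = ṁ·Δh = 133.6 kg/min × -270.88 kJ/kg = -36190 kJ/min
|Q| = 603.16 kW = 2171.4 MJ/h

Q_c = 2170 MJ/h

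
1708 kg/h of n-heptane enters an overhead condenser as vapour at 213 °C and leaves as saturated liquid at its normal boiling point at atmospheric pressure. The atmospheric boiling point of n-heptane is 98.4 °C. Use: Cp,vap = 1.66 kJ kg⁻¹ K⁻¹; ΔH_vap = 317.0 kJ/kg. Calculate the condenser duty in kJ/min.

vapour 213→98.4 °C: -190.24 kJ/kg
condensation at 98.4 °C: -317 kJ/kg
Δh = -190.24 + -317 = -507.24 kJ/kg
Q = ṁ·Δh = 1708 kg/h × -507.24 kJ/kg = -866360 kJ/h
|Q| = 240.66 kW = 14439 kJ/min

Q_c = 14400 kJ/min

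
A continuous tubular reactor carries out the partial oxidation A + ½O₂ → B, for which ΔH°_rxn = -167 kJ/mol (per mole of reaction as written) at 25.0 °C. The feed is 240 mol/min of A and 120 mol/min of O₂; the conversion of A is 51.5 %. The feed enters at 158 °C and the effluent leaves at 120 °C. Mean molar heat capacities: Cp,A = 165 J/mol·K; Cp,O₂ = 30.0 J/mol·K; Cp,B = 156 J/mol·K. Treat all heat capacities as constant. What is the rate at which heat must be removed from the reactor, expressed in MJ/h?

Q_out = 1350 MJ/h

Extent of reaction ξ = 0.515 × 240 = 123.6 mol/min
Reaction term: ξ·ΔH°_rxn = 123.6 × -167 = -20641 kJ/min
Sensible, feed 158→25 °C: -5745.6 kJ/min
Outlet flows (mol/min): A 116.4, O₂ 58.2, B 123.6
Sensible, products 25→120 °C: 3822.2 kJ/min
Q = ΔH = -22565 kJ/min = -376.08 kW
Heat removed = 1353.9 MJ/h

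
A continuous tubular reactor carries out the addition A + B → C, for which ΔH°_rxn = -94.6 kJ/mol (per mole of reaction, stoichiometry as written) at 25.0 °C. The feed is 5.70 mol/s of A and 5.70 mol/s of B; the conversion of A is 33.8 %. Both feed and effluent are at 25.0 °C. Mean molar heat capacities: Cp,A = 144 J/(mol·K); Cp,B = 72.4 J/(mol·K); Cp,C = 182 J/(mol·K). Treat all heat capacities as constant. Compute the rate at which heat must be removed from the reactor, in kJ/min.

Q_out = 10900 kJ/min

Extent of reaction ξ = 0.338 × 5.70 = 1.9266 mol/s
Reaction term: ξ·ΔH°_rxn = 1.9266 × -94.6 = -182.26 kJ/s
Q = ΔH = -182.26 kJ/s = -182.26 kW
Heat removed = 10935 kJ/min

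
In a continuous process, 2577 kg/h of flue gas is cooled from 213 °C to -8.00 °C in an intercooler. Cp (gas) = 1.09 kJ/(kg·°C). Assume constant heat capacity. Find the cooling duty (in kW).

Q_c = 172 kW

Q = ṁ·Cp·ΔT = 2577 × 1.09 × (-8.00 − 213) = -620770 kJ/h
Converting: 620770 / 3600 s = 172.44 kW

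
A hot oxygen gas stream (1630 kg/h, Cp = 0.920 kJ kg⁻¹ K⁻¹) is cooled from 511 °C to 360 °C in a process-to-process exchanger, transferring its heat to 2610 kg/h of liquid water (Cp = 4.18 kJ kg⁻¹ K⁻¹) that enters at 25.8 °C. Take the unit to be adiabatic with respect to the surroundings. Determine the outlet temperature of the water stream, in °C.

T_c,out = 46.6 °C

Heat released by hot stream: Q = 1630 × 0.920 × (511 − 360) = 226440 kJ/h
Energy balance on cold side (adiabatic exchanger): Q = ṁ_c·Cp_c·(T_c,out − T_c,in)
T_c,out = 25.8 + 226440/(2610 × 4.18) = 46.556 °C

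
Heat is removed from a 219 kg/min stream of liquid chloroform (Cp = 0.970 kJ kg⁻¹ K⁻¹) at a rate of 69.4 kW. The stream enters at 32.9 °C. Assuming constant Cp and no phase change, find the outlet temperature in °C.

T_out = 13.3 °C

Q = 69.4 kW = 4164 kJ/min
ΔT = Q/(ṁ·Cp) = 4164/(219×0.970) = 19.602 K
T_out = 32.9 − 19.602 = 13.298 °C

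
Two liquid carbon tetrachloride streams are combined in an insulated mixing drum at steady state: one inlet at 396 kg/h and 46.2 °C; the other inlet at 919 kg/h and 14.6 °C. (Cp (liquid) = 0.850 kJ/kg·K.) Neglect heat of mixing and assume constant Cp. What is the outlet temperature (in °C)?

No heat crosses the boundary, so H_out = H_in.
Σ ṁᵢCp,ᵢTᵢ = 396×0.850×46.2 + 919×0.850×14.6 = 26956
Σ ṁᵢCp,ᵢ = 396×0.850 + 919×0.850 = 1117.8
T_out = 26956 / 1117.8 = 24.116 °C

T_out = 24.1 °C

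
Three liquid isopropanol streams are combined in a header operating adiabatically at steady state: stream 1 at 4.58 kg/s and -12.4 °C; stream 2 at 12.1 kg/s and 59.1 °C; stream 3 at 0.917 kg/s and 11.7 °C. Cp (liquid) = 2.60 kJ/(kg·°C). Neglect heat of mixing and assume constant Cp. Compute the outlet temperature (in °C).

Energy balance with Q = 0: Σ ṁᵢCp,ᵢ(T_out − Tᵢ) = 0
T_out = Σ ṁᵢCp,ᵢTᵢ / Σ ṁᵢCp,ᵢ
      = 1739.5 / 45.752 = 38.021 °C

T_out = 38.0 °C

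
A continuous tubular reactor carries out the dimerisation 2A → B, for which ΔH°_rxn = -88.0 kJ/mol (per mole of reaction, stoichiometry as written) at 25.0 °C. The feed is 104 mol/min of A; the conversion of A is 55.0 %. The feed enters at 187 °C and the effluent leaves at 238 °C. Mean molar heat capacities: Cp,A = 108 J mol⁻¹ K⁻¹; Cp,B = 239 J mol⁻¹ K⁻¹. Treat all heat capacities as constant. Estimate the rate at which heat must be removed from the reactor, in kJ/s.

Extent of reaction ξ = 0.550 × 104 / 2 = 28.6 mol/min
Reaction term: ξ·ΔH°_rxn = 28.6 × -88.0 = -2516.8 kJ/min
Sensible, feed 187→25 °C: -1819.6 kJ/min
Outlet flows (mol/min): A 46.8, B 28.6
Sensible, products 25→238 °C: 2532.5 kJ/min
Q = ΔH = -1803.9 kJ/min = -30.064 kW
Heat removed = 30.064 kJ/s

Q_out = 30.1 kJ/s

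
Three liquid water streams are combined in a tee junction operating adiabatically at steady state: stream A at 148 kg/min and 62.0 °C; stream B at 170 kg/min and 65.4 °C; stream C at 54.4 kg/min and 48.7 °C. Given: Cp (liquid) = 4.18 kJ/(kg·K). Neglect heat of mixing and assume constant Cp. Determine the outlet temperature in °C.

T_out = 61.6 °C

Adiabatic, steady state ⇒ Σ ṁᵢCp,ᵢ(T_out − Tᵢ) = 0
Σ ṁᵢCp,ᵢTᵢ = 148×4.18×62.0 + 170×4.18×65.4 + 54.4×4.18×48.7 = 95903
Σ ṁᵢCp,ᵢ = 148×4.18 + 170×4.18 + 54.4×4.18 = 1556.6
T_out = 95903 / 1556.6 = 61.609 °C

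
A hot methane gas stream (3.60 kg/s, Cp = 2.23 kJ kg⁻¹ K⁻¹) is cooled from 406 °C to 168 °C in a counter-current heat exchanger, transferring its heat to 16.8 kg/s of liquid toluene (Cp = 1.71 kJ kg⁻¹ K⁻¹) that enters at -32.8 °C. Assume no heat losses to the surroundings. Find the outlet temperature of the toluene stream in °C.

Heat released by hot stream: Q = 3.60 × 2.23 × (406 − 168) = 1910.7 kJ/s
Energy balance on cold side (adiabatic exchanger): Q = ṁ_c·Cp_c·(T_c,out − T_c,in)
T_c,out = -32.8 + 1910.7/(16.8 × 1.71) = 33.709 °C

T_c,out = 33.7 °C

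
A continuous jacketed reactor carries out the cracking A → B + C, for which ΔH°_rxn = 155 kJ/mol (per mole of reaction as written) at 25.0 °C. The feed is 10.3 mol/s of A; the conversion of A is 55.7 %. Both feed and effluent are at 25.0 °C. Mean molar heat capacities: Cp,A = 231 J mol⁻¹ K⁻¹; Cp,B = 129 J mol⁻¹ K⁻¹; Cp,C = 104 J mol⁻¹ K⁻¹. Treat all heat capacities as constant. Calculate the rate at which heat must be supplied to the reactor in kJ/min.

Q_in = 53400 kJ/min

Extent of reaction ξ = 0.557 × 10.3 = 5.7371 mol/s
Reaction term: ξ·ΔH°_rxn = 5.7371 × 155 = 889.25 kJ/s
Q = ΔH = 889.25 kJ/s = 889.25 kW
Heat supplied = 53355 kJ/min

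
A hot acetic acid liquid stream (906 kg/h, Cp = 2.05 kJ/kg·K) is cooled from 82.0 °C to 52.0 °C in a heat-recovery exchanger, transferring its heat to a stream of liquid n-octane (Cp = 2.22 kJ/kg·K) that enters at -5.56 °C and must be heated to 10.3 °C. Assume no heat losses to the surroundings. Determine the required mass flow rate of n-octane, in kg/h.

Heat released by hot stream: Q = 906 × 2.05 × (82.0 − 52.0) = 55719 kJ/h
Energy balance on cold side (adiabatic exchanger): Q = ṁ_c·Cp_c·(T_c,out − T_c,in)
ṁ_c = 55719 / [2.22 × (10.3 − -5.56)] = 1582.5 kg/h

ṁ_c = 1580 kg/h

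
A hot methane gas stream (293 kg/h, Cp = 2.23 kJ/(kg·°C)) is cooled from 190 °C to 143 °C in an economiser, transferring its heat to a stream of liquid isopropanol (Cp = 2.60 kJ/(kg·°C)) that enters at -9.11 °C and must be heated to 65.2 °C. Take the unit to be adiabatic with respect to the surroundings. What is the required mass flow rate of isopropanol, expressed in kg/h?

ṁ_c = 159 kg/h

Heat released by hot stream: Q = 293 × 2.23 × (190 − 143) = 30709 kJ/h
Energy balance on cold side (adiabatic exchanger): Q = ṁ_c·Cp_c·(T_c,out − T_c,in)
ṁ_c = 30709 / [2.60 × (65.2 − -9.11)] = 158.95 kg/h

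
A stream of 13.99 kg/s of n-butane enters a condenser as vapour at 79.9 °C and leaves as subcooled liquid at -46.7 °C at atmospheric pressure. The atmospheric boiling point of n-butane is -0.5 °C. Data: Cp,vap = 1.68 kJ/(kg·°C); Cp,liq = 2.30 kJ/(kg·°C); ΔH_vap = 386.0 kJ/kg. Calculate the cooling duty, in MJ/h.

vapour 79.9→-0.5 °C: -135.07 kJ/kg
condensation at -0.5 °C: -386 kJ/kg
liquid -0.5→-46.7 °C: -106.26 kJ/kg
Δh = -135.07 + -386 + -106.26 = -627.33 kJ/kg
Q = ṁ·Δh = 13.99 kg/s × -627.33 kJ/kg = -8776.4 kJ/s
|Q| = 8776.4 kW = 31595 MJ/h

Q_c = 31600 MJ/h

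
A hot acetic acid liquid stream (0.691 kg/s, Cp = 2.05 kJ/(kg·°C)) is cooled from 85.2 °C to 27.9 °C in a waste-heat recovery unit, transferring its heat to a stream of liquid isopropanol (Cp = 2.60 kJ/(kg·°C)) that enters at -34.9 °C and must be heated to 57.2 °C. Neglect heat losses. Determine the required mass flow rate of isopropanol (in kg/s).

ṁ_c = 0.339 kg/s

Heat released by hot stream: Q = 0.691 × 2.05 × (85.2 − 27.9) = 81.168 kJ/s
Energy balance on cold side (adiabatic exchanger): Q = ṁ_c·Cp_c·(T_c,out − T_c,in)
ṁ_c = 81.168 / [2.60 × (57.2 − -34.9)] = 0.33896 kg/s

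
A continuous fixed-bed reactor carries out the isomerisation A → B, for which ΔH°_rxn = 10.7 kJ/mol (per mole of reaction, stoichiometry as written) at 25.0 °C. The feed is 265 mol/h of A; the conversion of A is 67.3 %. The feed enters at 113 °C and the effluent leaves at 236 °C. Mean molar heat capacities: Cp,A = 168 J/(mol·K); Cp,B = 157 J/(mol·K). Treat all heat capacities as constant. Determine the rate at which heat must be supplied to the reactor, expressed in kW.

Extent of reaction ξ = 0.673 × 265 = 178.34 mol/h
Reaction term: ξ·ΔH°_rxn = 178.34 × 10.7 = 1908.3 kJ/h
Sensible, feed 113→25 °C: -3917.8 kJ/h
Outlet flows (mol/h): A 86.655, B 178.34
Sensible, products 25→236 °C: 8979.8 kJ/h
Q = ΔH = 6970.3 kJ/h = 1.9362 kW
Heat supplied = 1.9362 kW

Q_in = 1.94 kW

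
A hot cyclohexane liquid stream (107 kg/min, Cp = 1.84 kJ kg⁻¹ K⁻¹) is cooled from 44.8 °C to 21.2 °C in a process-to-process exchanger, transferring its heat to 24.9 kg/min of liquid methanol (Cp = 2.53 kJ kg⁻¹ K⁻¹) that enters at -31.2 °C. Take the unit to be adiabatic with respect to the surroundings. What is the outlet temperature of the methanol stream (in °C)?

Heat released by hot stream: Q = 107 × 1.84 × (44.8 − 21.2) = 4646.4 kJ/min
Energy balance on cold side (adiabatic exchanger): Q = ṁ_c·Cp_c·(T_c,out − T_c,in)
T_c,out = -31.2 + 4646.4/(24.9 × 2.53) = 42.555 °C

T_c,out = 42.6 °C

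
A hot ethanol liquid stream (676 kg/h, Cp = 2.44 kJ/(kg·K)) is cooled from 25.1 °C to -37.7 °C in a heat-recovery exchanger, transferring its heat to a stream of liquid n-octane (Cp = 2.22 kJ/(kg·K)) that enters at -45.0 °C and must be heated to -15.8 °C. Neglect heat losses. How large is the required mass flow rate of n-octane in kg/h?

ṁ_c = 1600 kg/h

Heat released by hot stream: Q = 676 × 2.44 × (25.1 − -37.7) = 103580 kJ/h
Energy balance on cold side (adiabatic exchanger): Q = ṁ_c·Cp_c·(T_c,out − T_c,in)
ṁ_c = 103580 / [2.22 × (-15.8 − -45.0)] = 1597.9 kg/h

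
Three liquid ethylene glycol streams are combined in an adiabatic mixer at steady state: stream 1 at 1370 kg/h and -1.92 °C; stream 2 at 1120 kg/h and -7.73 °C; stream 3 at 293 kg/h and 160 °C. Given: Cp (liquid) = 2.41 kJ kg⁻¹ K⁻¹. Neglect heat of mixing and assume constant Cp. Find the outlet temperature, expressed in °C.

Energy balance with Q = 0: Σ ṁᵢCp,ᵢ(T_out − Tᵢ) = 0
T_out = Σ ṁᵢCp,ᵢTᵢ / Σ ṁᵢCp,ᵢ
      = 85777 / 6707 = 12.789 °C

T_out = 12.8 °C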